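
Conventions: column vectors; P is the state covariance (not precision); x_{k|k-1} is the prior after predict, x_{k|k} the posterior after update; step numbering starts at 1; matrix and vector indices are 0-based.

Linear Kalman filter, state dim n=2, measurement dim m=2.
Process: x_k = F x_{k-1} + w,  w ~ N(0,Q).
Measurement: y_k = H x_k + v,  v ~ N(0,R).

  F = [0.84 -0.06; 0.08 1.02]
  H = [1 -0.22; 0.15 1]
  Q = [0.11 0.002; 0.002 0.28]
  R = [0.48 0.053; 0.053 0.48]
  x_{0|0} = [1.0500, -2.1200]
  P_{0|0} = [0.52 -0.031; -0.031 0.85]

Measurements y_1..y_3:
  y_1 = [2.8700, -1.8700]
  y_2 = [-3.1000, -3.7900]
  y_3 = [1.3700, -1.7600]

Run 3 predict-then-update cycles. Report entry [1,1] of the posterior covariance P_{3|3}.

step 1: x^-=[1.0092, -2.0784]  P^-=[0.4831 -0.0415; -0.0415 1.1626]  S=[1.0376 -0.1704; -0.1704 1.6410]  K=[0.4858 0.0693; -0.1737 0.6866]  nu=[1.4036, 0.0570]  x^+=[1.6949, -2.2831]  P^+=[0.2418 0.0227; 0.0227 0.3170]
step 2: x^-=[1.5607, -2.1931]  P^-=[0.2795 0.0182; 0.0182 0.6150]  S=[0.7812 -0.0228; -0.0228 1.1068]  K=[0.3544 0.0616; -0.1337 0.5554]  nu=[-5.1432, -1.8310]  x^+=[-0.3750, -2.5225]  P^+=[0.1781 0.0216; 0.0216 0.2563]
step 3: x^-=[-0.1636, -2.6030]  P^-=[0.2344 0.0167; 0.0167 0.5513]  S=[0.7338 -0.0169; -0.0169 1.0416]  K=[0.3158 0.0550; -0.1303 0.5296]  nu=[0.9610, 0.8675]  x^+=[0.1875, -2.2687]  P^+=[0.1587 0.0193; 0.0193 0.2444]

P_post[1,1] = 0.2444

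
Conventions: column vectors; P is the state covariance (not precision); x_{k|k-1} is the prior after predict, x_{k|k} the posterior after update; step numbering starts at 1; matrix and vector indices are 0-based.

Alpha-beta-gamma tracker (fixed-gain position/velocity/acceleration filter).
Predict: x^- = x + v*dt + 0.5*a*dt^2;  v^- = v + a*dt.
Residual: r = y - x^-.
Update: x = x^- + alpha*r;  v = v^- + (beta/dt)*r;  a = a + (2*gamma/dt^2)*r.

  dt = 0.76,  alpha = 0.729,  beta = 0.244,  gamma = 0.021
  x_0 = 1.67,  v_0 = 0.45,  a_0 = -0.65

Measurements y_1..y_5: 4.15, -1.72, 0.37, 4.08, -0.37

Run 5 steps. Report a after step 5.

step 1: x_pred=1.8243  r=2.3257  x^+=3.5197  v^+=0.7027  a^+=-0.4809
step 2: x_pred=3.9149  r=-5.6349  x^+=-0.1929  v^+=-1.4719  a^+=-0.8906
step 3: x_pred=-1.5688  r=1.9388  x^+=-0.1554  v^+=-1.5263  a^+=-0.7496
step 4: x_pred=-1.5319  r=5.6119  x^+=2.5592  v^+=-0.2943  a^+=-0.3416
step 5: x_pred=2.2368  r=-2.6068  x^+=0.3365  v^+=-1.3909  a^+=-0.5311

a_post = -0.5311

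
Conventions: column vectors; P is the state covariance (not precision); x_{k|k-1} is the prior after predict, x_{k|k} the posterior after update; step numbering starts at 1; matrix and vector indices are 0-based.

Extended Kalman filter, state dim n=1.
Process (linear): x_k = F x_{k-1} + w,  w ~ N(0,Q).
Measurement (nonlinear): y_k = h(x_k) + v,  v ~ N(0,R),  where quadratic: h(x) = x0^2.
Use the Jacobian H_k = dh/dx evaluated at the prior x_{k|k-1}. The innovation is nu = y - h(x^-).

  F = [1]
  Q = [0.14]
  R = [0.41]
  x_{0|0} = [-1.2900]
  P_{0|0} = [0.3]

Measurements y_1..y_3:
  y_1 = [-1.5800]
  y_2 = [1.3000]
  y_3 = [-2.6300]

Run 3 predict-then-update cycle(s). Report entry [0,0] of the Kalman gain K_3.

step 1: x^-=[-1.2900]  P^-=[0.4400]  H_jac=[-2.5800]  S=[3.3388]  K=[-0.3400]  nu=[-3.2441]  x^+=[-0.1870]  P^+=[0.0540]
step 2: x^-=[-0.1870]  P^-=[0.1940]  H_jac=[-0.3740]  S=[0.4371]  K=[-0.1660]  nu=[1.2650]  x^+=[-0.3970]  P^+=[0.1820]
step 3: x^-=[-0.3970]  P^-=[0.3220]  H_jac=[-0.7940]  S=[0.6130]  K=[-0.4171]  nu=[-2.7876]  x^+=[0.7656]  P^+=[0.2154]

K[0,0] = -0.4171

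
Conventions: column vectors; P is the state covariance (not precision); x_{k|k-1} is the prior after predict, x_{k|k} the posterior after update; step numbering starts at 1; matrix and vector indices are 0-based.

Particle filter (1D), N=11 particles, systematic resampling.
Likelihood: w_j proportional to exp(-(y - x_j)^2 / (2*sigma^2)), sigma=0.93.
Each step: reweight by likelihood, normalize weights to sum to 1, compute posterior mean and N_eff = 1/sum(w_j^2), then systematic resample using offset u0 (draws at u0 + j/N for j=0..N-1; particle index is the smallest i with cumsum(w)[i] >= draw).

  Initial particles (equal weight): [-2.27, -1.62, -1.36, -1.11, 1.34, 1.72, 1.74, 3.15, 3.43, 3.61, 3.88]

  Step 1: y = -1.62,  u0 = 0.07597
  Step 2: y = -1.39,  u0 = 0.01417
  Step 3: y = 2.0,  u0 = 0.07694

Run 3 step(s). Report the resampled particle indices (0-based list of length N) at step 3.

step 1: w=[0.2167, 0.2766, 0.2660, 0.2380, 0.0017, 0.0004, 0.0004, 0.0000, 0.0000, 0.0000, 0.0000]  mean=-1.5623  Neff=3.9852  idx=[0, 0, 1, 1, 1, 2, 2, 2, 3, 3, 3]
step 2: w=[0.0636, 0.0636, 0.0965, 0.0965, 0.0965, 0.0994, 0.0994, 0.0994, 0.0951, 0.0951, 0.0951]  mean=-1.4797  Neff=10.7799  idx=[0, 1, 2, 3, 4, 5, 6, 7, 8, 9, 10]
step 3: w=[0.0015, 0.0015, 0.0299, 0.0299, 0.0299, 0.0853, 0.0853, 0.0853, 0.2172, 0.2172, 0.2172]  mean=-1.2232  Neff=6.0242  idx=[4, 5, 6, 8, 8, 8, 9, 9, 10, 10, 10]

resampled_idx = [4, 5, 6, 8, 8, 8, 9, 9, 10, 10, 10]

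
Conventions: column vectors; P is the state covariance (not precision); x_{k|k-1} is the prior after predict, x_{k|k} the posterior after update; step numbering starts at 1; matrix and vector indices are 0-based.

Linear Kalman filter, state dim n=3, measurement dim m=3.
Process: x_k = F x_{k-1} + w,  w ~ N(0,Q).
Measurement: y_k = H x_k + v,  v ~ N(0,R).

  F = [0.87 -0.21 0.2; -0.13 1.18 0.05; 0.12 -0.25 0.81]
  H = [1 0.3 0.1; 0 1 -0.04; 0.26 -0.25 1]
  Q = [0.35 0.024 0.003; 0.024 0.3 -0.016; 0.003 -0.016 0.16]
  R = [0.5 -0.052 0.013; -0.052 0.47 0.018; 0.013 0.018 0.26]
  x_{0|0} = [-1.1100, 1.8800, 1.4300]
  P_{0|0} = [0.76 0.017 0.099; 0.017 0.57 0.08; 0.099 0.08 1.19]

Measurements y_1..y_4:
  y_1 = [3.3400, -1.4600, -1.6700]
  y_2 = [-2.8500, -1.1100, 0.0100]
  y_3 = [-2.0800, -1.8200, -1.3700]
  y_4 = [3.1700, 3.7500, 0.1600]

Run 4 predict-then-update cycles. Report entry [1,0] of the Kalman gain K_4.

K[1,0] = 0.0964

step 1: x^-=[-1.0745, 2.4342, 0.5551]  P^-=[1.0195 -0.1536 0.3555; -0.1536 1.1124 -0.0792; 0.3555 -0.0792 0.9732]  S=[1.6035 0.1030 0.6613; 0.1030 1.5903 -0.4227; 0.6613 -0.4227 1.6160]  K=[0.5763 -0.1044 0.1446; 0.1140 0.6624 -0.1192; -0.0359 0.1187 0.7174]  nu=[3.6287, -3.8720, -1.3372]  x^+=[1.2277, 0.4423, -0.9942]  P^+=[0.3252 -0.0789 -0.0611; -0.0789 0.3064 0.0795; -0.0611 0.0795 0.2240]
step 2: x^-=[0.7764, 0.3126, -0.7686]  P^-=[0.6195 -0.1528 0.0465; -0.1528 0.7671 -0.0351; 0.0465 -0.0351 0.2914]  S=[1.1070 0.0193 0.2100; 0.0193 1.2404 -0.2610; 0.2100 -0.2610 0.7028]  K=[0.4926 -0.0973 0.1663; 0.0932 0.5776 -0.1926; -0.0329 0.0634 0.4777]  nu=[-3.6433, -1.4534, 0.6549]  x^+=[-0.7679, -0.9926, -0.4279]  P^+=[0.2787 -0.0700 -0.0421; -0.0700 0.2650 0.0460; -0.0421 0.0460 0.1474]
step 3: x^-=[-0.5452, -1.0928, -0.1906]  P^-=[0.5856 -0.1359 0.0461; -0.1359 0.7015 -0.0572; 0.0461 -0.0572 0.2546]  S=[1.0756 0.0147 0.1931; 0.0147 1.1765 -0.2611; 0.1931 -0.2611 0.6683]  K=[0.4804 -0.0840 0.1760; 0.0948 0.5497 -0.2135; -0.0299 0.0420 0.4454]  nu=[-1.1879, -0.7348, -1.3108]  x^+=[-1.2849, -1.3295, -0.7698]  P^+=[0.2692 -0.0627 -0.0352; -0.0627 0.2510 0.0347; -0.0352 0.0347 0.1340]
step 4: x^-=[-0.9927, -1.4403, -0.4453]  P^-=[0.5779 -0.1262 0.0480; -0.1262 0.6781 -0.0635; 0.0480 -0.0635 0.2504]  S=[1.0715 0.0168 0.1909; 0.0168 1.1536 -0.2590; 0.1909 -0.2590 0.6649]  K=[0.4780 -0.0780 0.1779; 0.0964 0.5398 -0.2172; -0.0289 0.0358 0.4414]  nu=[4.6393, 5.1725, 0.5033]  x^+=[0.9110, 1.6901, -0.1720]  P^+=[0.2666 -0.0597 -0.0332; -0.0597 0.2461 0.0315; -0.0332 0.0315 0.1315]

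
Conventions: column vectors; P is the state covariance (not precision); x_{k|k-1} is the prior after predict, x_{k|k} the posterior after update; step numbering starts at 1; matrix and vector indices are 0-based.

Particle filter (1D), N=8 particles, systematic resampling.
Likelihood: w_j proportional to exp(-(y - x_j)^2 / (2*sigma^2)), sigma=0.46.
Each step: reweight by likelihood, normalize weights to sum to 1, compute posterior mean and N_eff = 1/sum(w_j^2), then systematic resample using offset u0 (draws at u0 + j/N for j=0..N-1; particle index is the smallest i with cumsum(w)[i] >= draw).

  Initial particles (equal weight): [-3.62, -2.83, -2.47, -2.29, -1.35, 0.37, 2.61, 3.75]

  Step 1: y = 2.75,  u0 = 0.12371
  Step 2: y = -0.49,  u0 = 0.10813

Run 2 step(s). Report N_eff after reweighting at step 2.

step 1: w=[0.0000, 0.0000, 0.0000, 0.0000, 0.0000, 0.0000, 0.9102, 0.0898]  mean=2.7123  Neff=1.1953  idx=[6, 6, 6, 6, 6, 6, 6, 7]
step 2: w=[0.1429, 0.1429, 0.1429, 0.1429, 0.1429, 0.1429, 0.1429, 0.0000]  mean=2.6100  Neff=7.0000  idx=[0, 1, 2, 3, 4, 5, 6, 6]

N_eff = 7.0000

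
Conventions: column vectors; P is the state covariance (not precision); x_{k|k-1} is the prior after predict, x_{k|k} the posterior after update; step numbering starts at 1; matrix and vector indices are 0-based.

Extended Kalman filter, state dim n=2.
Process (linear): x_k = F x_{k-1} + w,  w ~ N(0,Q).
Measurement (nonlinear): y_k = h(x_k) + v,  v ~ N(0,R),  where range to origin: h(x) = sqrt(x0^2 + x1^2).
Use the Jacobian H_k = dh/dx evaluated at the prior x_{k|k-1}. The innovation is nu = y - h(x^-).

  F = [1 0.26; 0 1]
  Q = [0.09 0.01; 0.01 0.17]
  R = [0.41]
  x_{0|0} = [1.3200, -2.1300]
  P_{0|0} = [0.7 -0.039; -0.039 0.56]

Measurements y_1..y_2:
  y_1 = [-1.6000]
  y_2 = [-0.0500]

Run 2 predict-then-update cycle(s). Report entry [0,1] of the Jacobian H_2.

step 1: x^-=[0.7662, -2.1300]  P^-=[0.8076 0.1166; 0.1166 0.7300]  H_jac=[0.3385 -0.9410]  S=[1.0746]  K=[0.1523; -0.6025]  nu=[-3.8636]  x^+=[0.1779, 0.1978]  P^+=[0.7827 0.2152; 0.2152 0.3399]
step 2: x^-=[0.2293, 0.1978]  P^-=[1.0075 0.3136; 0.3136 0.5099]  H_jac=[0.7572 0.6532]  S=[1.5154]  K=[0.6386; 0.3765]  nu=[-0.3528]  x^+=[0.0040, 0.0650]  P^+=[0.3895 -0.0508; -0.0508 0.2952]

H_jac[0,1] = 0.6532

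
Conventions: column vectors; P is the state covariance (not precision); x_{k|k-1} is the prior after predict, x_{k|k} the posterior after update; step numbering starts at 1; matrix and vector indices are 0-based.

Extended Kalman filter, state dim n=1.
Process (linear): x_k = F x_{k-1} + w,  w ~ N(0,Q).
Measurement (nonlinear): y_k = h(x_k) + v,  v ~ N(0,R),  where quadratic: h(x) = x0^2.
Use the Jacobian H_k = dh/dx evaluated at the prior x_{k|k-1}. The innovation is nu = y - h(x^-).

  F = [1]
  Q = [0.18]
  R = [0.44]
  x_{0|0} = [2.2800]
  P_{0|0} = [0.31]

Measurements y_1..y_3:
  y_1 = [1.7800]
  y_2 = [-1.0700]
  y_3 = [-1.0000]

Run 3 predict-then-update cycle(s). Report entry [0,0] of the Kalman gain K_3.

step 1: x^-=[2.2800]  P^-=[0.4900]  H_jac=[4.5600]  S=[10.6289]  K=[0.2102]  nu=[-3.4184]  x^+=[1.5614]  P^+=[0.0203]
step 2: x^-=[1.5614]  P^-=[0.2003]  H_jac=[3.1228]  S=[2.3931]  K=[0.2614]  nu=[-3.5079]  x^+=[0.6446]  P^+=[0.0368]
step 3: x^-=[0.6446]  P^-=[0.2168]  H_jac=[1.2892]  S=[0.8004]  K=[0.3493]  nu=[-1.4155]  x^+=[0.1502]  P^+=[0.1192]

K[0,0] = 0.3493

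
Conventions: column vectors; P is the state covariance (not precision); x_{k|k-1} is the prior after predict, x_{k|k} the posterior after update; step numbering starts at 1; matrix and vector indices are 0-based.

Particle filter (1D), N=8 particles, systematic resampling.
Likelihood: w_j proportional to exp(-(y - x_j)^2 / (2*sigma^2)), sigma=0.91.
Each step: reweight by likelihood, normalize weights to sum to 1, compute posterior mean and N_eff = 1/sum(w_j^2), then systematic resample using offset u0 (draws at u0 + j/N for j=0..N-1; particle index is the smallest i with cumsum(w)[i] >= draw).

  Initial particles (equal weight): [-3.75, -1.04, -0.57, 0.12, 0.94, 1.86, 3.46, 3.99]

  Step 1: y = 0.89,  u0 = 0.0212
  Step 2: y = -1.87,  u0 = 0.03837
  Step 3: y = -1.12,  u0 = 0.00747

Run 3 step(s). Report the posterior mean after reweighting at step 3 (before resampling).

post_mean = -0.9045

step 1: w=[0.0000, 0.0396, 0.1035, 0.2621, 0.3743, 0.2124, 0.0069, 0.0011]  mean=0.7069  Neff=3.7555  idx=[1, 3, 3, 3, 4, 4, 4, 5]
step 2: w=[0.6872, 0.0953, 0.0953, 0.0953, 0.0089, 0.0089, 0.0089, 0.0002]  mean=-0.6549  Neff=2.0011  idx=[0, 0, 0, 0, 0, 0, 2, 3]
step 3: w=[0.1472, 0.1472, 0.1472, 0.1472, 0.1472, 0.1472, 0.0584, 0.0584]  mean=-0.9045  Neff=7.3084  idx=[0, 0, 1, 2, 3, 4, 5, 5]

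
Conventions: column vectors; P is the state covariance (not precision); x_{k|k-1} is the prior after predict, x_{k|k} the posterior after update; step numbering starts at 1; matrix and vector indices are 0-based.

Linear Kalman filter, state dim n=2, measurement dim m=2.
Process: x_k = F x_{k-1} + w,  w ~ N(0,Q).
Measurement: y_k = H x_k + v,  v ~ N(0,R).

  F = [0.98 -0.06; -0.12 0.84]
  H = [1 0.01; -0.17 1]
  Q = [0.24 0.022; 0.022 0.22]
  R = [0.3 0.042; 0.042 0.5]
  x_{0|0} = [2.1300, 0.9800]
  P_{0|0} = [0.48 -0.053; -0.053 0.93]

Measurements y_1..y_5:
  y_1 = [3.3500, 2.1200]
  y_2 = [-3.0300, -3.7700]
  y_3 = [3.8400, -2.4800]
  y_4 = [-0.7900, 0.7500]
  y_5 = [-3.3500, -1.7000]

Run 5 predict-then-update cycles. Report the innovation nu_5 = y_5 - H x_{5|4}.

innov = [-3.7144, -1.2035]

step 1: x^-=[2.0286, 0.5676]  P^-=[0.7106 -0.1253; -0.1253 0.8938]  S=[1.0082 -0.1950; -0.1950 1.4570]  K=[0.6887 -0.0768; 0.0062 0.6289]  nu=[1.3157, 1.8973]  x^+=[2.7891, 1.7690]  P^+=[0.2031 0.0251; 0.0251 0.3190]
step 2: x^-=[2.6272, 1.1512]  P^-=[0.4333 0.0029; 0.0029 0.4429]  S=[0.7334 -0.0244; -0.0244 0.9545]  K=[0.5889 -0.0591; 0.0254 0.4642]  nu=[-5.6687, -4.4746]  x^+=[-0.4464, -1.0697]  P^+=[0.1739 0.0247; 0.0247 0.2374]
step 3: x^-=[-0.3733, -0.8450]  P^-=[0.4050 0.0101; 0.0101 0.3850]  S=[0.7052 -0.0129; -0.0129 0.8933]  K=[0.5734 -0.0575; 0.0277 0.4295]  nu=[4.2217, -1.6985]  x^+=[2.1449, -1.4577]  P^+=[0.1694 0.0241; 0.0241 0.2200]
step 4: x^-=[2.1895, -1.4818]  P^-=[0.4006 0.0110; 0.0110 0.3728]  S=[0.7009 -0.0114; -0.0114 0.8806]  K=[0.5708 -0.0574; 0.0279 0.4216]  nu=[-2.9646, 2.6040]  x^+=[0.3476, -0.4667]  P^+=[0.1686 0.0239; 0.0239 0.2160]
step 5: x^-=[0.3687, -0.4338]  P^-=[0.3999 0.0111; 0.0111 0.3700]  S=[0.7001 -0.0112; -0.0112 0.8778]  K=[0.5704 -0.0575; 0.0279 0.4197]  nu=[-3.7144, -1.2035]  x^+=[-1.6807, -1.0426]  P^+=[0.1685 0.0238; 0.0238 0.2151]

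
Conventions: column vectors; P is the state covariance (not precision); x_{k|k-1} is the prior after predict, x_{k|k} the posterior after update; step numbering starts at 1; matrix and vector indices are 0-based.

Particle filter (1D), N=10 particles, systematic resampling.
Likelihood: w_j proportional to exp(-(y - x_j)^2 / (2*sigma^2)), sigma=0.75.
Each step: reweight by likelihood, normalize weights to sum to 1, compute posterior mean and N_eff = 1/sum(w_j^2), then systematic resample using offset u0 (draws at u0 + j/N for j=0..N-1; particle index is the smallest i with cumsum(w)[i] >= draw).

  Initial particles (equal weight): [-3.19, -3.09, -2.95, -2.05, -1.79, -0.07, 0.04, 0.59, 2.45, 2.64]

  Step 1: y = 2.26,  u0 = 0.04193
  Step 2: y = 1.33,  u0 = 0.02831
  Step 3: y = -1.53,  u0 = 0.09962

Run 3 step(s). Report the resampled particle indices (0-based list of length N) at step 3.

step 1: w=[0.0000, 0.0000, 0.0000, 0.0000, 0.0000, 0.0041, 0.0064, 0.0429, 0.4960, 0.4505]  mean=2.4299  Neff=2.2177  idx=[7, 8, 8, 8, 8, 8, 9, 9, 9, 9]
step 2: w=[0.1967, 0.1050, 0.1050, 0.1050, 0.1050, 0.1050, 0.0696, 0.0696, 0.0696, 0.0696]  mean=2.1370  Neff=8.8364  idx=[0, 0, 1, 2, 3, 4, 5, 6, 7, 8]
step 3: w=[0.4999, 0.4999, 0.0000, 0.0000, 0.0000, 0.0000, 0.0000, 0.0000, 0.0000, 0.0000]  mean=0.5902  Neff=2.0005  idx=[0, 0, 0, 0, 0, 1, 1, 1, 1, 1]

resampled_idx = [0, 0, 0, 0, 0, 1, 1, 1, 1, 1]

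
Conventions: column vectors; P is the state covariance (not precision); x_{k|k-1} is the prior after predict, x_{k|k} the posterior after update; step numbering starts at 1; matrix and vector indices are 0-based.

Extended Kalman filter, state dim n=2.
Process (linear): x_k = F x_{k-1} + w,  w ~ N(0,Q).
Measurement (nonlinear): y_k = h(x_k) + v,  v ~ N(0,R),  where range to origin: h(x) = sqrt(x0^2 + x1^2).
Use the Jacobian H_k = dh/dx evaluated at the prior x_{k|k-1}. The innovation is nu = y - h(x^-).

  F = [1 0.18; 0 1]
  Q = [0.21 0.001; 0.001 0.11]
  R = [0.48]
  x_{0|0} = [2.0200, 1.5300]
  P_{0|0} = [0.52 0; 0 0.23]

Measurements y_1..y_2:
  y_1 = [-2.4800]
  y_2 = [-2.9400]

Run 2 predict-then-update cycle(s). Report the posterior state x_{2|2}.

x_post = [1.0716, -0.5720]

step 1: x^-=[2.2954, 1.5300]  P^-=[0.7375 0.0424; 0.0424 0.3400]  H_jac=[0.8321 0.5546]  S=[1.1343]  K=[0.5617; 0.1973]  nu=[-5.2386]  x^+=[-0.6471, 0.4962]  P^+=[0.3796 -0.0833; -0.0833 0.2958]
step 2: x^-=[-0.5578, 0.4962]  P^-=[0.5692 -0.0291; -0.0291 0.4058]  H_jac=[-0.7472 0.6646]  S=[1.0059]  K=[-0.4420; 0.2898]  nu=[-3.6865]  x^+=[1.0716, -0.5720]  P^+=[0.3727 0.0997; 0.0997 0.3214]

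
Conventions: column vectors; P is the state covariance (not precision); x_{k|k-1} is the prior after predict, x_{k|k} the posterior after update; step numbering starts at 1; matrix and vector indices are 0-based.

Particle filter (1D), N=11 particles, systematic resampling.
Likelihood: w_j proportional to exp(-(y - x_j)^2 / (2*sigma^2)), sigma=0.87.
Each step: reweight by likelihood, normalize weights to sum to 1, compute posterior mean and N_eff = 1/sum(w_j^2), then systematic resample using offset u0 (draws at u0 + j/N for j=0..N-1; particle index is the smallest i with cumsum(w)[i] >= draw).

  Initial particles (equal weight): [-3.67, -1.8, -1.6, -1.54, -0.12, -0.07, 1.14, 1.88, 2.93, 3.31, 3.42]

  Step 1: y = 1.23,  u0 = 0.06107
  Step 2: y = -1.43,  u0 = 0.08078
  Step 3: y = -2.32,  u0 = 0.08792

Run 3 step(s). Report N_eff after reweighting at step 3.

N_eff = 9.9656

step 1: w=[0.0000, 0.0009, 0.0019, 0.0024, 0.1136, 0.1240, 0.3768, 0.2865, 0.0561, 0.0217, 0.0159]  mean=1.2286  Neff=3.9023  idx=[4, 5, 6, 6, 6, 6, 6, 7, 7, 7, 9]
step 2: w=[0.4717, 0.4318, 0.0187, 0.0187, 0.0187, 0.0187, 0.0187, 0.0011, 0.0011, 0.0011, 0.0000]  mean=0.0255  Neff=2.4349  idx=[0, 0, 0, 0, 0, 1, 1, 1, 1, 1, 6]
step 3: w=[0.1072, 0.1072, 0.1072, 0.1072, 0.1072, 0.0926, 0.0926, 0.0926, 0.0926, 0.0926, 0.0010]  mean=-0.0956  Neff=9.9656  idx=[0, 1, 2, 3, 4, 5, 6, 7, 8, 8, 9]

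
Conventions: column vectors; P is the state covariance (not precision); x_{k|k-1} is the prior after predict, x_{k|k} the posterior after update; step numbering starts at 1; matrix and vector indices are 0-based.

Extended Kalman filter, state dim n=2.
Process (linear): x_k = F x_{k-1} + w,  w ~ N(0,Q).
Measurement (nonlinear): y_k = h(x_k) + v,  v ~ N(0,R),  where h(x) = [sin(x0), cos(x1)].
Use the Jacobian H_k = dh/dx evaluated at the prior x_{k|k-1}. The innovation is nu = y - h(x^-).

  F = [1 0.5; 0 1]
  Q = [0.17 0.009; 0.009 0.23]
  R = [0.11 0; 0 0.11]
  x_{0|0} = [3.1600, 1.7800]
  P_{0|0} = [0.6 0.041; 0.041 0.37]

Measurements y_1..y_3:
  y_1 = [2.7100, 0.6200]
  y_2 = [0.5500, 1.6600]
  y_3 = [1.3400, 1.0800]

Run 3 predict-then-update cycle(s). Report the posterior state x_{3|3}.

x_post = [1.1484, 0.2101]

step 1: x^-=[4.0500, 1.7800]  P^-=[0.9035 0.2350; 0.2350 0.6000]  H_jac=[-0.6150 0.0000; 0.0000 -0.9782]  S=[0.4517 0.1414; 0.1414 0.6841]  K=[-1.2027 -0.0875; -0.0550 -0.8465]  nu=[3.4985, 0.8277]  x^+=[-0.2300, 0.8869]  P^+=[0.2151 0.0098; 0.0098 0.0952]
step 2: x^-=[0.2134, 0.8869]  P^-=[0.4187 0.0664; 0.0664 0.3252]  H_jac=[0.9773 0.0000; 0.0000 -0.7751]  S=[0.5100 -0.0503; -0.0503 0.3054]  K=[0.7989 -0.0370; 0.0466 -0.8177]  nu=[0.3382, 1.0282]  x^+=[0.4456, 0.0619]  P^+=[0.0899 0.0052; 0.0052 0.1160]
step 3: x^-=[0.4765, 0.0619]  P^-=[0.2942 0.0723; 0.0723 0.3460]  H_jac=[0.8886 0.0000; 0.0000 -0.0619]  S=[0.3423 -0.0040; -0.0040 0.1113]  K=[0.7636 -0.0129; 0.1855 -0.1857]  nu=[0.8813, 0.0819]  x^+=[1.1484, 0.2101]  P^+=[0.0945 0.0230; 0.0230 0.3302]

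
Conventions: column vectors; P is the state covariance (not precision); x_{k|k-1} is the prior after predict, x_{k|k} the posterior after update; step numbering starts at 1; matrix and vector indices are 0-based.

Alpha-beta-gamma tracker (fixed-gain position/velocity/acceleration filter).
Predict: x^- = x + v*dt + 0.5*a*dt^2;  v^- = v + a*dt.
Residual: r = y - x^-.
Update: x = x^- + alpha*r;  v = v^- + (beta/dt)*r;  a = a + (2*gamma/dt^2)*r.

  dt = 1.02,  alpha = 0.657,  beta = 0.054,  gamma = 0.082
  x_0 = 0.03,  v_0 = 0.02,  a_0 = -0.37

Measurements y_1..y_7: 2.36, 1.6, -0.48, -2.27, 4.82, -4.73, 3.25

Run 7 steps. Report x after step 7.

step 1: x_pred=-0.1421  r=2.5021  x^+=1.5018  v^+=-0.2249  a^+=0.0244
step 2: x_pred=1.2850  r=0.3150  x^+=1.4920  v^+=-0.1834  a^+=0.0741
step 3: x_pred=1.3435  r=-1.8235  x^+=0.1454  v^+=-0.2044  a^+=-0.2134
step 4: x_pred=-0.1740  r=-2.0960  x^+=-1.5511  v^+=-0.5330  a^+=-0.5438
step 5: x_pred=-2.3776  r=7.1976  x^+=2.3512  v^+=-0.7066  a^+=0.5908
step 6: x_pred=1.9378  r=-6.6678  x^+=-2.4429  v^+=-0.4570  a^+=-0.4603
step 7: x_pred=-3.1485  r=6.3985  x^+=1.0553  v^+=-0.5877  a^+=0.5483

x_post = 1.0553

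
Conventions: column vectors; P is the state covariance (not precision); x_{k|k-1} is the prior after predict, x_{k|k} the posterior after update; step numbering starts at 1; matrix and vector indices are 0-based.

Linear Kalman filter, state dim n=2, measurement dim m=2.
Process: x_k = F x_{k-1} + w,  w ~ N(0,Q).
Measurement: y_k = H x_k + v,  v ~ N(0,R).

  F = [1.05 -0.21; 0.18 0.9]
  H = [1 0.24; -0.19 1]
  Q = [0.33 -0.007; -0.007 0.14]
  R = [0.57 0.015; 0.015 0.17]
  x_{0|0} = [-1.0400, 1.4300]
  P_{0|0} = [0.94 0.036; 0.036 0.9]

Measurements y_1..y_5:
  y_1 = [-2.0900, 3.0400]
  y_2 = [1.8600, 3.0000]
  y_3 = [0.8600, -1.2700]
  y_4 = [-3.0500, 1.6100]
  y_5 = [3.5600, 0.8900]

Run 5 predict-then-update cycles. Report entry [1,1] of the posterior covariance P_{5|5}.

step 1: x^-=[-1.3923, 1.0998]  P^-=[1.3902 0.0332; 0.0332 0.9111]  S=[2.0286 0.0012; 0.0012 1.1187]  K=[0.6893 -0.2072; 0.1237 0.8087]  nu=[-0.9617, 1.6757]  x^+=[-2.4024, 2.3359]  P^+=[0.3785 0.0470; 0.0470 0.1483]
step 2: x^-=[-3.0130, 1.6699]  P^-=[0.7331 0.0792; 0.0792 0.2876]  S=[1.3577 0.0203; 0.0203 0.4540]  K=[0.5563 -0.1573; 0.1003 0.5959]  nu=[4.4723, 0.7576]  x^+=[-0.6442, 2.5697]  P^+=[0.3052 0.0396; 0.0396 0.1103]
step 3: x^-=[-1.2160, 2.1968]  P^-=[0.6539 0.0658; 0.0658 0.2521]  S=[1.2700 0.0140; 0.0140 0.4207]  K=[0.5291 -0.1566; 0.0932 0.5664]  nu=[1.5488, -3.6978]  x^+=[0.1826, 0.2466]  P^+=[0.2905 0.0365; 0.0365 0.1046]
step 4: x^-=[0.1399, 0.2548]  P^-=[0.6387 0.0612; 0.0612 0.2460]  S=[1.2523 0.0111; 0.0111 0.4158]  K=[0.5232 -0.1586; 0.0911 0.5612]  nu=[-3.2511, 1.3817]  x^+=[-1.7802, 0.7343]  P^+=[0.2873 0.0355; 0.0355 0.1035]
step 5: x^-=[-2.0234, 0.3404]  P^-=[0.6357 0.0599; 0.0599 0.2446]  S=[1.2486 0.0101; 0.0101 0.4148]  K=[0.5220 -0.1594; 0.0905 0.5601]  nu=[5.5017, 0.1652]  x^+=[0.8219, 0.9307]  P^+=[0.2867 0.0352; 0.0352 0.1033]

P_post[1,1] = 0.1033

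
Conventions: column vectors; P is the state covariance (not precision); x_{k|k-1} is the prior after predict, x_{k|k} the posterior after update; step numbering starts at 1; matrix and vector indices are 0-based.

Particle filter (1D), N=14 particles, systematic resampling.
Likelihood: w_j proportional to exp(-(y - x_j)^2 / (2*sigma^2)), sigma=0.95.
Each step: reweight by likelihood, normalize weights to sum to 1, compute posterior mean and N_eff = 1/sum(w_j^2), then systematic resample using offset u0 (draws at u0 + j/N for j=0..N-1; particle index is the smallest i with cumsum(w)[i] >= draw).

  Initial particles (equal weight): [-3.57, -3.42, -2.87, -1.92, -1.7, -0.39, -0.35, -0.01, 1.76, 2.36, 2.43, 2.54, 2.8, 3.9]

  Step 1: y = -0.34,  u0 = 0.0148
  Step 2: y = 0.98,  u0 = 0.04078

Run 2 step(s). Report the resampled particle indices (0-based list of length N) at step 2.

step 1: w=[0.0008, 0.0014, 0.0078, 0.0674, 0.0965, 0.2684, 0.2688, 0.2531, 0.0234, 0.0047, 0.0038, 0.0027, 0.0011, 0.0000]  mean=-0.4530  Neff=4.4869  idx=[3, 4, 4, 5, 5, 5, 6, 6, 6, 6, 7, 7, 7, 7]
step 2: w=[0.0019, 0.0038, 0.0038, 0.0717, 0.0717, 0.0717, 0.0761, 0.0761, 0.0761, 0.0761, 0.1178, 0.1178, 0.1178, 0.1178]  mean=-0.2117  Neff=10.6278  idx=[3, 4, 5, 6, 7, 8, 9, 10, 10, 11, 11, 12, 13, 13]

resampled_idx = [3, 4, 5, 6, 7, 8, 9, 10, 10, 11, 11, 12, 13, 13]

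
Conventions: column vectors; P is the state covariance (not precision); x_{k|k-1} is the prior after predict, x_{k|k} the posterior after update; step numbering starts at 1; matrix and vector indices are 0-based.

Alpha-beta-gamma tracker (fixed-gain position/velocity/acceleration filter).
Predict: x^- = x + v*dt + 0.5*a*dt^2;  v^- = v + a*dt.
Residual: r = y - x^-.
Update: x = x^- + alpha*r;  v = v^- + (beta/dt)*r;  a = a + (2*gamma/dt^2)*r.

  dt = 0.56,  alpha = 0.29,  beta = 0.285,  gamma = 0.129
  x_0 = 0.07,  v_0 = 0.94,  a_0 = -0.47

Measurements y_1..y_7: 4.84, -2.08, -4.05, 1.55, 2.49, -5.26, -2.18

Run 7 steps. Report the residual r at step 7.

step 1: x_pred=0.5227  r=4.3173  x^+=1.7747  v^+=2.8740  a^+=3.0819
step 2: x_pred=3.8674  r=-5.9474  x^+=2.1426  v^+=1.5730  a^+=-1.8111
step 3: x_pred=2.7396  r=-6.7896  x^+=0.7706  v^+=-2.8966  a^+=-7.3969
step 4: x_pred=-2.0113  r=3.5613  x^+=-0.9785  v^+=-5.2264  a^+=-4.4670
step 5: x_pred=-4.6057  r=7.0957  x^+=-2.5480  v^+=-4.1167  a^+=1.3707
step 6: x_pred=-4.6384  r=-0.6216  x^+=-4.8186  v^+=-3.6654  a^+=0.8593
step 7: x_pred=-6.7366  r=4.5566  x^+=-5.4152  v^+=-0.8653  a^+=4.6080

resid = 4.5566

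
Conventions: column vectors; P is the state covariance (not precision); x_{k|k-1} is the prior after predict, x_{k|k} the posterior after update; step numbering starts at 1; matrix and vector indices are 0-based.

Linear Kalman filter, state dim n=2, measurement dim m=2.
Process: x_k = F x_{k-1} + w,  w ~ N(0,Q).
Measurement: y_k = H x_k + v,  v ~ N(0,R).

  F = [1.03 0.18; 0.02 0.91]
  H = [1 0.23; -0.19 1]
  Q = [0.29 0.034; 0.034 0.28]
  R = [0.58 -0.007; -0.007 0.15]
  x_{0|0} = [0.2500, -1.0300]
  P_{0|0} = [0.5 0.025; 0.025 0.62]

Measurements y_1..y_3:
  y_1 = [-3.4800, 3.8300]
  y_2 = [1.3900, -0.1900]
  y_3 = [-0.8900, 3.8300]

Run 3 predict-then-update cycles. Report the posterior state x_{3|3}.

step 1: x^-=[0.0721, -0.9323]  P^-=[0.8498 0.1694; 0.1694 0.7945]  S=[1.5498 0.1763; 0.1763 0.9108]  K=[0.5854 -0.1046; 0.1350 0.8108]  nu=[-3.3377, 4.7760]  x^+=[-2.3812, 2.4897]  P^+=[0.3304 0.0430; 0.0430 0.1288]
step 2: x^-=[-2.0045, 2.2180]  P^-=[0.6606 0.1024; 0.1024 0.3884]  S=[1.3082 0.0547; 0.0547 0.5233]  K=[0.5271 -0.0993; 0.1176 0.6927]  nu=[2.8844, -2.7889]  x^+=[-0.2071, 0.6253]  P^+=[0.2977 0.0380; 0.0380 0.1103]
step 3: x^-=[-0.1007, 0.5649]  P^-=[0.6235 0.0939; 0.0939 0.3728]  S=[1.2664 0.0501; 0.0501 0.5097]  K=[0.5133 -0.0986; 0.1148 0.6853]  nu=[-0.9192, 3.2460]  x^+=[-0.8926, 2.6837]  P^+=[0.2899 0.0367; 0.0367 0.1090]

x_post = [-0.8926, 2.6837]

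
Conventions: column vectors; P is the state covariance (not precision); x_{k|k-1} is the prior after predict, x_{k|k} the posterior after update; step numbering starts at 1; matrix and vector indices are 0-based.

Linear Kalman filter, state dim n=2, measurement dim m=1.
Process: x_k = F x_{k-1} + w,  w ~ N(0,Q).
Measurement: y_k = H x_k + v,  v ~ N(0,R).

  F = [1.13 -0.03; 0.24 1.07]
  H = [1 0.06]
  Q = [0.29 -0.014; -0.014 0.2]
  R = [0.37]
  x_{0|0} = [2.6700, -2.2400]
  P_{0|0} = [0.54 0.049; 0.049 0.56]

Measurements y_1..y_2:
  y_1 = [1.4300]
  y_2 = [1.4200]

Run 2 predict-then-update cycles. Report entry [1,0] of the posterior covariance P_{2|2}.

step 1: x^-=[3.0843, -1.7560]  P^-=[0.9767 0.1734; 0.1734 0.8974]  S=[1.3707]  K=[0.7201; 0.1658]  nu=[-1.5489]  x^+=[1.9689, -2.0127]  P^+=[0.2659 0.0097; 0.0097 0.8598]
step 2: x^-=[2.2852, -1.6811]  P^-=[0.6296 0.0422; 0.0422 1.2046]  S=[1.0090]  K=[0.6265; 0.1135]  nu=[-0.7643]  x^+=[1.8064, -1.7678]  P^+=[0.2336 -0.0295; -0.0295 1.1917]

P_post[1,0] = -0.0295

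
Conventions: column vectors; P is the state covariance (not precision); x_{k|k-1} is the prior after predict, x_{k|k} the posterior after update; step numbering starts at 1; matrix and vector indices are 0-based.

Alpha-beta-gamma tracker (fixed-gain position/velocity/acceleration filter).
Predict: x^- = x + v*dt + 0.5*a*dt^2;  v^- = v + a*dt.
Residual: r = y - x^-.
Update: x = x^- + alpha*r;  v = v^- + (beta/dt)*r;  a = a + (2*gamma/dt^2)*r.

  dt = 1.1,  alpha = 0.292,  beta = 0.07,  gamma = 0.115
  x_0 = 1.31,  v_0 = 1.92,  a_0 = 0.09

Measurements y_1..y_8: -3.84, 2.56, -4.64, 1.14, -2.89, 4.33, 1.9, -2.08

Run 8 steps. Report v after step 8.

v_post = 4.3421

step 1: x_pred=3.4765  r=-7.3164  x^+=1.3400  v^+=1.5534  a^+=-1.3007
step 2: x_pred=2.2619  r=0.2981  x^+=2.3489  v^+=0.1416  a^+=-1.2441
step 3: x_pred=1.7520  r=-6.3920  x^+=-0.1145  v^+=-1.6336  a^+=-2.4591
step 4: x_pred=-3.3992  r=4.5392  x^+=-2.0738  v^+=-4.0498  a^+=-1.5962
step 5: x_pred=-7.4942  r=4.6042  x^+=-6.1498  v^+=-5.5126  a^+=-0.7211
step 6: x_pred=-12.6499  r=16.9799  x^+=-7.6918  v^+=-5.2252  a^+=2.5065
step 7: x_pred=-11.9231  r=13.8231  x^+=-7.8868  v^+=-1.5884  a^+=5.1341
step 8: x_pred=-6.5279  r=4.4479  x^+=-5.2291  v^+=4.3421  a^+=5.9795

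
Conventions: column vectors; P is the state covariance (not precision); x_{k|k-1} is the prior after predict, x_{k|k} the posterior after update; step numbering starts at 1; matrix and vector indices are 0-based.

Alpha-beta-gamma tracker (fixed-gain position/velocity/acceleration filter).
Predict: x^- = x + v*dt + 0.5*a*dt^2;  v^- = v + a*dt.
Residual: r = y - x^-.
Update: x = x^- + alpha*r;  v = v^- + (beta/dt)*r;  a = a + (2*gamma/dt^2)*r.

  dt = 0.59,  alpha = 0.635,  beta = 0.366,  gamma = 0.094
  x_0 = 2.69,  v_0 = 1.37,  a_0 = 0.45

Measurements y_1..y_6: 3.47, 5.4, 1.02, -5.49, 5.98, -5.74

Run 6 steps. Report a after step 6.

a_post = -2.0753

step 1: x_pred=3.5766  r=-0.1066  x^+=3.5089  v^+=1.5694  a^+=0.3924
step 2: x_pred=4.5031  r=0.8969  x^+=5.0726  v^+=2.3572  a^+=0.8768
step 3: x_pred=6.6160  r=-5.5960  x^+=3.0625  v^+=-0.5969  a^+=-2.1455
step 4: x_pred=2.3370  r=-7.8270  x^+=-2.6332  v^+=-6.7181  a^+=-6.3726
step 5: x_pred=-7.7060  r=13.6860  x^+=0.9846  v^+=-1.9880  a^+=1.0188
step 6: x_pred=-0.0110  r=-5.7290  x^+=-3.6489  v^+=-4.9408  a^+=-2.0753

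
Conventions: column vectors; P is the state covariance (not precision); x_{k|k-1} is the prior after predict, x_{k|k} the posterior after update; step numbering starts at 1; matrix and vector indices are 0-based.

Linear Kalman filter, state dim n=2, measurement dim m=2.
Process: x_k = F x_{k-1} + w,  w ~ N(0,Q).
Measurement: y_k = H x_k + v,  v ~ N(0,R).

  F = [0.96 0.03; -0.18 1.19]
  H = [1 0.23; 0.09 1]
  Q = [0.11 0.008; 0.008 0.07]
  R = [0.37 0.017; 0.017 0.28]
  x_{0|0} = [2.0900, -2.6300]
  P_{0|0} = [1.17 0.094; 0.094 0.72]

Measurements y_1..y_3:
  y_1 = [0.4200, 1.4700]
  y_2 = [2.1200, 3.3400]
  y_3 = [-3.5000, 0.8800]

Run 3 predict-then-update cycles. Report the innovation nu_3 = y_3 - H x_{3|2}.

innov = [-5.0385, -1.4772]

step 1: x^-=[1.9275, -3.5059]  P^-=[1.1943 -0.0616; -0.0616 1.0872]  S=[1.5935 0.3117; 0.3117 1.3658]  K=[0.7683 -0.1417; -0.0383 0.8007]  nu=[-0.7011, 4.8024]  x^+=[0.7081, 0.3664]  P^+=[0.2941 -0.0531; -0.0531 0.2283]
step 2: x^-=[0.6908, 0.3085]  P^-=[0.3782 -0.0950; -0.0950 0.4256]  S=[0.7270 0.0519; 0.0519 0.6916]  K=[0.4991 -0.1257; -0.0394 0.6060]  nu=[1.3582, 2.9693]  x^+=[0.9955, 2.0545]  P^+=[0.1927 -0.0440; -0.0440 0.1730]
step 3: x^-=[1.0174, 2.2657]  P^-=[0.2852 -0.0692; -0.0692 0.3401]  S=[0.6413 0.0503; 0.0503 0.6099]  K=[0.4282 -0.1066; -0.0290 0.5497]  nu=[-5.0385, -1.4772]  x^+=[-0.9826, 1.5998]  P^+=[0.1652 -0.0375; -0.0375 0.1568]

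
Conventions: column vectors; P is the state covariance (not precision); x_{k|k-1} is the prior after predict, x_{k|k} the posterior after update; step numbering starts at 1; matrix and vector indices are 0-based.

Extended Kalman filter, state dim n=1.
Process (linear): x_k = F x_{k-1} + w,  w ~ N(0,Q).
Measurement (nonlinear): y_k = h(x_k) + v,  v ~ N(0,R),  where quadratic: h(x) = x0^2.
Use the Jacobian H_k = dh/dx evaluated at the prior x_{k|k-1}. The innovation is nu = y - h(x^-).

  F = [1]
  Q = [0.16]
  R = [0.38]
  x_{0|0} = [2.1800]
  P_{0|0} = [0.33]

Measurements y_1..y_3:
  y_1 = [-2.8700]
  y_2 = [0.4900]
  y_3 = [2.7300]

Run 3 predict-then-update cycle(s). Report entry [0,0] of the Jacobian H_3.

H_jac[0,0] = 1.1542

step 1: x^-=[2.1800]  P^-=[0.4900]  H_jac=[4.3600]  S=[9.6947]  K=[0.2204]  nu=[-7.6224]  x^+=[0.5003]  P^+=[0.0192]
step 2: x^-=[0.5003]  P^-=[0.1792]  H_jac=[1.0005]  S=[0.5594]  K=[0.3205]  nu=[0.2397]  x^+=[0.5771]  P^+=[0.1217]
step 3: x^-=[0.5771]  P^-=[0.2817]  H_jac=[1.1542]  S=[0.7553]  K=[0.4305]  nu=[2.3969]  x^+=[1.6090]  P^+=[0.1417]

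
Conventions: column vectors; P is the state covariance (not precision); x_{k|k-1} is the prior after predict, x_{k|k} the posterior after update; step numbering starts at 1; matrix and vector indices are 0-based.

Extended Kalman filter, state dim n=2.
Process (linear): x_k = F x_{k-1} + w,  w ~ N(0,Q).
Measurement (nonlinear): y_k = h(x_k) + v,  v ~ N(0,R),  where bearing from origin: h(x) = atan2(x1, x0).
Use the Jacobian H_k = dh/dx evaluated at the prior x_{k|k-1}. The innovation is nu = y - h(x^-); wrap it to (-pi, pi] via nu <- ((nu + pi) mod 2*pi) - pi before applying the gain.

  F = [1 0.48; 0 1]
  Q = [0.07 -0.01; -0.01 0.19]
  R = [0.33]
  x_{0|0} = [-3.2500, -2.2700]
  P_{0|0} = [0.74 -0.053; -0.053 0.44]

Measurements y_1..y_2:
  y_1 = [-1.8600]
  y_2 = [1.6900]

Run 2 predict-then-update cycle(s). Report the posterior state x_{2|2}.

x_post = [-5.5131, -2.0074]

step 1: x^-=[-4.3396, -2.2700]  P^-=[0.8605 0.1482; 0.1482 0.6300]  H_jac=[0.0946 -0.1809]  S=[0.3533]  K=[0.1546; -0.2830]  nu=[0.7996]  x^+=[-4.2159, -2.4963]  P^+=[0.8520 0.1637; 0.1637 0.6017]
step 2: x^-=[-5.4142, -2.4963]  P^-=[1.2178 0.4425; 0.4425 0.7917]  H_jac=[0.0702 -0.1523]  S=[0.3449]  K=[0.0526; -0.2595]  nu=[-1.8836]  x^+=[-5.5131, -2.0074]  P^+=[1.2168 0.4472; 0.4472 0.7685]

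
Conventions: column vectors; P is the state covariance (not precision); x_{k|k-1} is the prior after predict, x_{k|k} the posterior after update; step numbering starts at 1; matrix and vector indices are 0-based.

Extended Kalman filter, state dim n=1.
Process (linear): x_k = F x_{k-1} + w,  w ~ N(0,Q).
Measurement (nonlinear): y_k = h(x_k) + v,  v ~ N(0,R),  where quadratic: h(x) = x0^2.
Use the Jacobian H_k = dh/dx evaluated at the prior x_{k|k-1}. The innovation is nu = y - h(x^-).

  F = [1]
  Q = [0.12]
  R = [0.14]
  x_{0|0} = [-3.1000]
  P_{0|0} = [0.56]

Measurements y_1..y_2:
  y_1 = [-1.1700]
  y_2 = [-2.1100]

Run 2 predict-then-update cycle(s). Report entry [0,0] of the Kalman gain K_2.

step 1: x^-=[-3.1000]  P^-=[0.6800]  H_jac=[-6.2000]  S=[26.2792]  K=[-0.1604]  nu=[-10.7800]  x^+=[-1.3706]  P^+=[0.0036]
step 2: x^-=[-1.3706]  P^-=[0.1236]  H_jac=[-2.7411]  S=[1.0689]  K=[-0.3170]  nu=[-3.9884]  x^+=[-0.1061]  P^+=[0.0162]

K[0,0] = -0.3170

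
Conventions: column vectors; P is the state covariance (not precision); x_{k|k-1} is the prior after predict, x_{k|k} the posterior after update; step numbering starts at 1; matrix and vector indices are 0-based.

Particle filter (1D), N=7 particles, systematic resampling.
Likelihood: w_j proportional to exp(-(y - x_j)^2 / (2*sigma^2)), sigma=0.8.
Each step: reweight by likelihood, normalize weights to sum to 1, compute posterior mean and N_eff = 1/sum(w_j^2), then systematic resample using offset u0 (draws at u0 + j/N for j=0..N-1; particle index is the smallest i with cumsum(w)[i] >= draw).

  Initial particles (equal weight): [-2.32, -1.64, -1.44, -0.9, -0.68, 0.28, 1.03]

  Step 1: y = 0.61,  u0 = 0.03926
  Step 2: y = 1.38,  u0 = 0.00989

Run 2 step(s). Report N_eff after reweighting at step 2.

step 1: w=[0.0005, 0.0084, 0.0164, 0.0736, 0.1191, 0.4013, 0.3807]  mean=0.3187  Neff=3.0681  idx=[3, 4, 5, 5, 5, 6, 6]
step 2: w=[0.0057, 0.0120, 0.1280, 0.1280, 0.1280, 0.2993, 0.2993]  mean=0.7107  Neff=4.3784  idx=[1, 3, 4, 5, 5, 6, 6]

N_eff = 4.3784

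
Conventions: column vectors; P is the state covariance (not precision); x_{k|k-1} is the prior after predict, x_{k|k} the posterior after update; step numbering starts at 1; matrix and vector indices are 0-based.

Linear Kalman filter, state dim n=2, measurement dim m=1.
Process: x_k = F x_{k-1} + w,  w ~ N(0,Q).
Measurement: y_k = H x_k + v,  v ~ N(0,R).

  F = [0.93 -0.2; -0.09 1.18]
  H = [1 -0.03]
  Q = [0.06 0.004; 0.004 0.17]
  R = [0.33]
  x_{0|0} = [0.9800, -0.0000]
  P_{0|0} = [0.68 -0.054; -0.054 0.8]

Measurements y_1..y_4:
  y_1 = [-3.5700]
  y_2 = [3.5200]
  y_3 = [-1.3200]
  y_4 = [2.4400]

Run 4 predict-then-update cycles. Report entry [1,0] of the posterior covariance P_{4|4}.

step 1: x^-=[0.9114, -0.0882]  P^-=[0.7002 -0.3019; -0.3019 1.3009]  S=[1.0495]  K=[0.6758; -0.3249]  nu=[-4.4840]  x^+=[-2.1190, 1.3686]  P^+=[0.2209 -0.0715; -0.0715 1.1901]
step 2: x^-=[-2.2444, 1.8057]  P^-=[0.3252 -0.3751; -0.3751 1.8441]  S=[0.6794]  K=[0.4953; -0.6336]  nu=[5.8186]  x^+=[0.6374, -1.8807]  P^+=[0.1586 -0.1619; -0.1619 1.5714]
step 3: x^-=[0.9689, -2.2766]  P^-=[0.3203 -0.5607; -0.5607 2.3937]  S=[0.6861]  K=[0.4913; -0.9220]  nu=[-2.3572]  x^+=[-0.1892, -0.1032]  P^+=[0.1546 -0.2500; -0.2500 1.8105]
step 4: x^-=[-0.1554, -0.1047]  P^-=[0.3591 -0.7150; -0.7150 2.7452]  S=[0.7345]  K=[0.5182; -1.0856]  nu=[2.5922]  x^+=[1.1878, -2.9187]  P^+=[0.1619 -0.3018; -0.3018 1.8796]

P_post[1,0] = -0.3018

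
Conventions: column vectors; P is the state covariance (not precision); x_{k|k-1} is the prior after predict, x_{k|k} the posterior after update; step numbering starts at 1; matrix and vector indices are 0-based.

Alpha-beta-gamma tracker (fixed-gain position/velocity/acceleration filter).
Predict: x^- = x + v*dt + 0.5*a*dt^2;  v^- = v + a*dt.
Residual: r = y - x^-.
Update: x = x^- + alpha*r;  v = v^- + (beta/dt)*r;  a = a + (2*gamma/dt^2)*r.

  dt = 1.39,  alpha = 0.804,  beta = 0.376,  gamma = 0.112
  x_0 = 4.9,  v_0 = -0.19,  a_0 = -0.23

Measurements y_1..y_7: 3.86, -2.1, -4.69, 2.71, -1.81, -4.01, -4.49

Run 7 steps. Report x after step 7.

x_post = -4.3075

step 1: x_pred=4.4137  r=-0.5537  x^+=3.9685  v^+=-0.6595  a^+=-0.2942
step 2: x_pred=2.7676  r=-4.8676  x^+=-1.1459  v^+=-2.3851  a^+=-0.8585
step 3: x_pred=-5.2906  r=0.6006  x^+=-4.8077  v^+=-3.4160  a^+=-0.7889
step 4: x_pred=-10.3181  r=13.0281  x^+=0.1565  v^+=-0.9884  a^+=0.7215
step 5: x_pred=-0.5204  r=-1.2896  x^+=-1.5572  v^+=-0.3343  a^+=0.5720
step 6: x_pred=-1.4694  r=-2.5406  x^+=-3.5120  v^+=-0.2265  a^+=0.2775
step 7: x_pred=-3.5588  r=-0.9312  x^+=-4.3075  v^+=-0.0927  a^+=0.1695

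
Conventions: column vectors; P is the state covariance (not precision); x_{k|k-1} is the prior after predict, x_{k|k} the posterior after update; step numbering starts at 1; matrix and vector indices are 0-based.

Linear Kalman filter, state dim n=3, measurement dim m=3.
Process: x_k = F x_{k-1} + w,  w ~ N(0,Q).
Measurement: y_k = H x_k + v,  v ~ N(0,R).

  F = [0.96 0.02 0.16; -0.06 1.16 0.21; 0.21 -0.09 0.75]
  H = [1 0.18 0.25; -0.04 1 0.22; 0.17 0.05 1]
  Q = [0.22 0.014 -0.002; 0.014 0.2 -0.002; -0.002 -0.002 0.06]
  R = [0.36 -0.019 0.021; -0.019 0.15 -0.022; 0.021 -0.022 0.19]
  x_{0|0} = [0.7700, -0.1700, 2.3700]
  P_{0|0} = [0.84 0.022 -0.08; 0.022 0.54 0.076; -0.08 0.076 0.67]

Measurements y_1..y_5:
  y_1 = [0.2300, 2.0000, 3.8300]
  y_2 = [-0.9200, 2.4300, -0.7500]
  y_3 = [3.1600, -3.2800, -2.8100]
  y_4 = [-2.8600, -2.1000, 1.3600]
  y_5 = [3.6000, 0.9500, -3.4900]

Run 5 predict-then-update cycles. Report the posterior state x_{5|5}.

step 1: x^-=[1.1150, 0.2543, 1.9545]  P^-=[0.9883 0.0242 0.1847; 0.0242 0.9952 0.1068; 0.1847 0.1068 0.4420]  S=[1.5188 0.2387 0.5235; 0.2387 1.2100 0.2298; 0.5235 0.2298 0.7369]  K=[0.6945 -0.1207 0.0246; 0.0454 0.8470 -0.0784; -0.0252 0.0433 0.6541]  nu=[-1.4194, 1.3603, 1.6732]  x^+=[0.0062, 1.2110, 3.1435]  P^+=[0.2612 -0.0166 -0.0217; -0.0166 0.1353 -0.0365; -0.0217 -0.0365 0.1283]
step 2: x^-=[0.5331, 2.0645, 2.2500]  P^-=[0.4566 -0.0232 0.0508; -0.0232 0.3737 -0.0344; 0.0508 -0.0344 0.1435]  S=[0.8516 0.0156 0.1824; 0.0156 0.5172 -0.0137; 0.1824 -0.0137 0.3611]  K=[0.5299 -0.0723 0.0822; 0.0388 0.7073 -0.0473; 0.0059 0.0013 0.4137]  nu=[-2.3872, -0.1082, -3.1938]  x^+=[-0.9864, 2.0464, 0.9145]  P^+=[0.1975 -0.0138 -0.0045; -0.0138 0.1118 -0.0270; -0.0045 -0.0270 0.0808]
step 3: x^-=[-0.7597, 2.6250, 0.2945]  P^-=[0.4020 -0.0134 0.0450; -0.0134 0.3436 -0.0298; 0.0450 -0.0298 0.1178]  S=[0.7955 0.0207 0.1620; 0.0207 0.4871 -0.0142; 0.1620 -0.0142 0.3324]  K=[0.4990 -0.0588 0.0933; 0.0407 0.6903 -0.0353; 0.0122 -0.0016 0.3670]  nu=[3.3736, -6.0002, -3.1066]  x^+=[0.9865, -1.2696, -0.7951]  P^+=[0.1853 -0.0126 -0.0014; -0.0126 0.1084 -0.0243; -0.0014 -0.0243 0.0715]
step 4: x^-=[0.7944, -1.6989, -0.2749]  P^-=[0.3916 -0.0107 0.0437; -0.0107 0.3396 -0.0282; 0.0437 -0.0282 0.1126]  S=[0.7851 0.0230 0.1581; 0.0230 0.4833 -0.0134; 0.1581 -0.0134 0.3266]  K=[0.4927 -0.0555 0.0954; 0.0415 0.6878 -0.0319; 0.0133 -0.0016 0.3566]  nu=[-3.2799, -0.3089, 1.5848]  x^+=[-0.6532, -2.0980, 0.2470]  P^+=[0.1828 -0.0123 -0.0008; -0.0123 0.1078 -0.0236; -0.0008 -0.0236 0.0694]
step 5: x^-=[-0.6295, -2.3426, 0.2369]  P^-=[0.3895 -0.0100 0.0434; -0.0100 0.3390 -0.0278; 0.0434 -0.0278 0.1114]  S=[0.7830 0.0237 0.1572; 0.0237 0.4828 -0.0131; 0.1572 -0.0131 0.3253]  K=[0.4914 -0.0547 0.0958; 0.0417 0.6874 -0.0311; 0.0135 -0.0015 0.3542]  nu=[4.5920, 3.2153, -3.5028]  x^+=[1.1154, 0.1679, -0.9464]  P^+=[0.1823 -0.0122 -0.0007; -0.0122 0.1077 -0.0235; -0.0007 -0.0235 0.0689]

x_post = [1.1154, 0.1679, -0.9464]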